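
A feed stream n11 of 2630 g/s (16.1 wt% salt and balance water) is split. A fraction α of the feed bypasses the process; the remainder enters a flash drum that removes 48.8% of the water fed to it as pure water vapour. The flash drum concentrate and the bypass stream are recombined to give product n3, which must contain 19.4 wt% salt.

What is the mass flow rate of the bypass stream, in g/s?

1537 g/s

All 2630×0.161 = 423.43 g/s of salt reaches n3, so n3 = 423.43/0.194 = 2182.6 g/s and vapour = 447.37 g/s.
The evaporator receives (1−α)·2630 of feed at 0.839 water and removes 0.488 of that water:
0.488×0.839×(1−α)×2630 = 447.37
(1−α) = 447.37/1076.8 = 0.4155;  α = 0.5845.
Bypass flow = 0.5845×2630 = 1537.3 g/s.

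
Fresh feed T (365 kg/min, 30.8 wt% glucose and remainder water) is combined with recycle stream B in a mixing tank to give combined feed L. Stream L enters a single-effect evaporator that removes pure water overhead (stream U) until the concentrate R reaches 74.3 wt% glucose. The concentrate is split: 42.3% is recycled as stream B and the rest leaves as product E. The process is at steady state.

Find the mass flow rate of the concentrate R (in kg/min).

Overall glucose balance (none leaves overhead): glucose in fresh feed = glucose in product, i.e. 365×0.308 = (1−0.423)·R·0.743.
R = 112.42/(0.743×0.577) = 262.23 kg/min.

262.2 kg/min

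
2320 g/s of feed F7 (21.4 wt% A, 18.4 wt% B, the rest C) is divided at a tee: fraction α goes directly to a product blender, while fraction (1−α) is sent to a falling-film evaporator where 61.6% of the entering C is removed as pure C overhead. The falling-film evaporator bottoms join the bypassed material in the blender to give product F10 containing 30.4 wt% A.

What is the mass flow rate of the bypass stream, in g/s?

All 2320×0.214 = 496.48 g/s of A reaches F10, so F10 = 496.48/0.304 = 1633.2 g/s and vapour = 686.84 g/s.
The evaporator receives (1−α)·2320 of feed at 0.602 C and removes 0.616 of that C:
0.616×0.602×(1−α)×2320 = 686.84
(1−α) = 686.84/860.33 = 0.7983;  α = 0.2017.
Bypass flow = 0.2017×2320 = 467.83 g/s.

467.8 g/s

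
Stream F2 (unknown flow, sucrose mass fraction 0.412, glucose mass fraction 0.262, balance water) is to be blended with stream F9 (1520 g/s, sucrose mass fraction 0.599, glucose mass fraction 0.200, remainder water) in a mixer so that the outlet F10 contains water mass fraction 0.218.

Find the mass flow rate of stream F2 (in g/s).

Let F2 be the unknown flow. Total out = 1520 + F2.
water balance: 305.52 + 0.326·F2 = 0.218·(1520 + F2)
(0.326 − 0.218)·F2 = 0.218×1520 − 305.52 = 25.84
F2 = 25.84 / 0.108 = 239.26 g/s

239.3 g/s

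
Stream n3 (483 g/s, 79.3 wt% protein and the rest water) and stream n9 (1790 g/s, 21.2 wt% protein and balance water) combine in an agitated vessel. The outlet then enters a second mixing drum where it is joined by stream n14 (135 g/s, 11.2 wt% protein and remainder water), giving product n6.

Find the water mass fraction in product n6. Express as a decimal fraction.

0.6771

Overall, product flow = 2408 g/s.
water in = 483×0.207 + 1790×0.788 + 135×0.888 = 1630.4 g/s.
water fraction in n6 = 0.6771.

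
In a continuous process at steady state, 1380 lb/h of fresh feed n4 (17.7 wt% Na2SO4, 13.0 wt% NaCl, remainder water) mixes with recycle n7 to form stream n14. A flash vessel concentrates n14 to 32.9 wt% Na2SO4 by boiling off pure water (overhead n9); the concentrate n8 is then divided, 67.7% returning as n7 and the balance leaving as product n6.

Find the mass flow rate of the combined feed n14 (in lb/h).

2936 lb/h

Overall Na2SO4 balance (none leaves overhead): Na2SO4 in fresh feed = Na2SO4 in product, i.e. 1380×0.177 = (1−0.677)·n8·0.329.
n8 = 244.26/(0.329×0.323) = 2298.5 lb/h.
Recycle n7 = 0.677×2298.5 = 1556.1 lb/h.
Combined feed n14 = 1380 + 1556.1 = 2936.1 lb/h.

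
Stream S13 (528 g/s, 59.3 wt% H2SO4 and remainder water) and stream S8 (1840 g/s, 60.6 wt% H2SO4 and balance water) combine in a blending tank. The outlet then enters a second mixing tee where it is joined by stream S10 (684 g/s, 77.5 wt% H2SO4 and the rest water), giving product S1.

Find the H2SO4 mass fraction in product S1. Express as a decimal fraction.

Overall, product flow = 3052 g/s.
H2SO4 in = 528×0.593 + 1840×0.606 + 684×0.775 = 1958.2 g/s.
H2SO4 fraction in S1 = 0.642.

0.642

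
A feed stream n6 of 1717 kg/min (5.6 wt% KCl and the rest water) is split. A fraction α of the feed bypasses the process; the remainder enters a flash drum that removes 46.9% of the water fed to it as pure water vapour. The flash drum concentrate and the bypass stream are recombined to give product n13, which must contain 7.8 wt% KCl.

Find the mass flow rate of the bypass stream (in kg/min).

623.2 kg/min

All 1717×0.056 = 96.152 kg/min of KCl reaches n13, so n13 = 96.152/0.078 = 1232.7 kg/min and vapour = 484.28 kg/min.
The evaporator receives (1−α)·1717 of feed at 0.944 water and removes 0.469 of that water:
0.469×0.944×(1−α)×1717 = 484.28
(1−α) = 484.28/760.18 = 0.6371;  α = 0.3629.
Bypass flow = 0.3629×1717 = 623.16 kg/min.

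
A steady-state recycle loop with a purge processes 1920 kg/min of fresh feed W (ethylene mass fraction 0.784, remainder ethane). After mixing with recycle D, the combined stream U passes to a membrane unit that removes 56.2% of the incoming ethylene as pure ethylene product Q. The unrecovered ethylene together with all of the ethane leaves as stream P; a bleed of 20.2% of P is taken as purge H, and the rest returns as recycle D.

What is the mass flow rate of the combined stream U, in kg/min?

ethane enters only via W and leaves only via the purge: 1920×0.216 = 0.202×(ethane in P), and the membrane unit passes all ethane, so ethane in U = ethane in P = 2053.1 kg/min.
ethylene in U: m_A = 1920×0.784 + (1−0.202)·(1−0.562)·m_A, so m_A = 1505.3/0.6505 = 2314.1 kg/min.
U = 2314.1 + 2053.1 = 4367.2 kg/min.

4367 kg/min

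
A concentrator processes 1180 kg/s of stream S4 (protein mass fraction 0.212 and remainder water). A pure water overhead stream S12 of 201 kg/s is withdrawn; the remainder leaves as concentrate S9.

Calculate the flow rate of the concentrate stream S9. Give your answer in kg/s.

Concentrate = 1180 − 201 = 979 kg/s.

979 kg/s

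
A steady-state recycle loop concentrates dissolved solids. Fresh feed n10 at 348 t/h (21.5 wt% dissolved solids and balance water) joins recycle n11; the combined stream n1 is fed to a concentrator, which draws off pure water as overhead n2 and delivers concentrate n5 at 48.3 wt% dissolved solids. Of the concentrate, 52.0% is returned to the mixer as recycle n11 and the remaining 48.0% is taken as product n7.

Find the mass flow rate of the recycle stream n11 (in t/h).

167.8 t/h

Overall dissolved solids balance (none leaves overhead): dissolved solids in fresh feed = dissolved solids in product, i.e. 348×0.215 = (1−0.520)·n5·0.483.
n5 = 74.82/(0.483×0.480) = 322.72 t/h.
Recycle n11 = 0.520×322.72 = 167.82 t/h.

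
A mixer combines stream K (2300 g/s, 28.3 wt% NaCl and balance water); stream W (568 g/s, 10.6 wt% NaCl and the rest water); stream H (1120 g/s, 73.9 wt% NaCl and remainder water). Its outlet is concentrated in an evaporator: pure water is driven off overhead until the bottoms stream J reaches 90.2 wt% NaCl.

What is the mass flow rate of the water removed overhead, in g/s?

NaCl entering = 2300×0.283 + 568×0.106 + 1120×0.739 = 1538.8 g/s.
All NaCl reports to J, so J = 1538.8/0.902 = 1706 g/s.
Total feed = 3988 g/s; overhead = 3988 − 1706 = 2282 g/s.

2282 g/s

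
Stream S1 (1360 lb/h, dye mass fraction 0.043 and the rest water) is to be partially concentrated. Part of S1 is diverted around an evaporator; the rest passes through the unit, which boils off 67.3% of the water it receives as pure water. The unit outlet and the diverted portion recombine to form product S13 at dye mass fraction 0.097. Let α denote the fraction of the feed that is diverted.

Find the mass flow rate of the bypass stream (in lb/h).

184.5 lb/h

All 1360×0.043 = 58.48 lb/h of dye reaches S13, so S13 = 58.48/0.097 = 602.89 lb/h and vapour = 757.11 lb/h.
The evaporator receives (1−α)·1360 of feed at 0.957 water and removes 0.673 of that water:
0.673×0.957×(1−α)×1360 = 757.11
(1−α) = 757.11/875.92 = 0.8644;  α = 0.1356.
Bypass flow = 0.1356×1360 = 184.47 lb/h.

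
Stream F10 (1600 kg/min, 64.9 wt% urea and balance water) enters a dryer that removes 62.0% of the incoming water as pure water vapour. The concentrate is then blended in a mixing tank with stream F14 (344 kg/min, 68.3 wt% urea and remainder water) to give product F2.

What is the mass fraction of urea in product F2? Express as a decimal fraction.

0.7979

Vapour removed = 0.620×0.351×1600 = 348.19 kg/min; concentrate = 1251.8 kg/min.
urea reaching the mixer = 1038.4 (from concentrate) + 344×0.683 = 1273.4 kg/min.
Product flow = 1251.8 + 344 = 1595.8 kg/min; urea fraction = 0.7979.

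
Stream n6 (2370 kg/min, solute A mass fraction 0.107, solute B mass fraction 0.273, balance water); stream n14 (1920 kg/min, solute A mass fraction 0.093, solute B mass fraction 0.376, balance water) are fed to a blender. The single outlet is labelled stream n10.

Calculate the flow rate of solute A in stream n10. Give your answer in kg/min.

432.1 kg/min

solute A out = solute A in = 2370×0.107 + 1920×0.093 = 432.15 kg/min.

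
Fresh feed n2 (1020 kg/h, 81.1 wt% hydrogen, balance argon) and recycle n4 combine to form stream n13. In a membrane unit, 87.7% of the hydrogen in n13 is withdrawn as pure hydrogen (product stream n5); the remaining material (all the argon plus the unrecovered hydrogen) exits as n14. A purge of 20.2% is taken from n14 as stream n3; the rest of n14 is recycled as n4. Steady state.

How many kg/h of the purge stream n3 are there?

argon enters only via n2 and leaves only via the purge: 1020×0.189 = 0.202×(argon in n14), and the membrane unit passes all argon, so argon in n13 = argon in n14 = 954.36 kg/h.
hydrogen in n13: m_A = 1020×0.811 + (1−0.202)·(1−0.877)·m_A, so m_A = 827.22/0.9018 = 917.25 kg/h.
n14 = (1−0.877)×917.25 + 954.36 = 1067.2 kg/h.
Purge n3 = 0.202×1067.2 = 215.57 kg/h.

215.6 kg/h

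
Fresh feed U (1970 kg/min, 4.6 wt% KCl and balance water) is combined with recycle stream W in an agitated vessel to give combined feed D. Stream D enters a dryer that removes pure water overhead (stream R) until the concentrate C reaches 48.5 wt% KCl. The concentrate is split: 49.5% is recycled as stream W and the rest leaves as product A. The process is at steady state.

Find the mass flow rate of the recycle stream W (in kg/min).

183.1 kg/min

Overall KCl balance (none leaves overhead): KCl in fresh feed = KCl in product, i.e. 1970×0.046 = (1−0.495)·C·0.485.
C = 90.62/(0.485×0.505) = 369.99 kg/min.
Recycle W = 0.495×369.99 = 183.15 kg/min.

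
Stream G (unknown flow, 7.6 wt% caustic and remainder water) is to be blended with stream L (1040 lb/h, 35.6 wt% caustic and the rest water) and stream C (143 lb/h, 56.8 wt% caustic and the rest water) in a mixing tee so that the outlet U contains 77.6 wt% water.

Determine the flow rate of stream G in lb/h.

Let G be the unknown flow. Total out = 1183 + G.
water balance: 731.54 + 0.924·G = 0.776·(1183 + G)
(0.924 − 0.776)·G = 0.776×1183 − 731.54 = 186.47
G = 186.47 / 0.148 = 1259.9 lb/h

1260 lb/h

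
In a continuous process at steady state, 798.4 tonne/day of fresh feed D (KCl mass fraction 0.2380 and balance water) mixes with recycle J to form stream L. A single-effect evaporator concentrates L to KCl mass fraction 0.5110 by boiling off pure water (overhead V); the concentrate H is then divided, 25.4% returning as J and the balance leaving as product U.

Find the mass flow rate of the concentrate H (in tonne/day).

498.5 tonne/day

Overall KCl balance (none leaves overhead): KCl in fresh feed = KCl in product, i.e. 798.4×0.238 = (1−0.254)·H·0.511.
H = 190.02/(0.511×0.746) = 498.47 tonne/day.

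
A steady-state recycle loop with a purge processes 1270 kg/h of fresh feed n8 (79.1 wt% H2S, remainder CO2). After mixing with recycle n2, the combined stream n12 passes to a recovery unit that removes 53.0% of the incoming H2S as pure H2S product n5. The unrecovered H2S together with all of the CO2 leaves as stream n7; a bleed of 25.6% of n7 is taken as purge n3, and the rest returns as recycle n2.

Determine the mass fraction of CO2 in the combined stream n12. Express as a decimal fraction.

0.402

CO2 enters only via n8 and leaves only via the purge: 1270×0.209 = 0.256×(CO2 in n7), and the recovery unit passes all CO2, so CO2 in n12 = CO2 in n7 = 1036.8 kg/h.
H2S in n12: m_A = 1270×0.791 + (1−0.256)·(1−0.530)·m_A, so m_A = 1004.6/0.6503 = 1544.7 kg/h.
n12 = 1544.7 + 1036.8 = 2581.6 kg/h.
CO2 fraction in n12 = 1036.8/2581.6 = 0.402.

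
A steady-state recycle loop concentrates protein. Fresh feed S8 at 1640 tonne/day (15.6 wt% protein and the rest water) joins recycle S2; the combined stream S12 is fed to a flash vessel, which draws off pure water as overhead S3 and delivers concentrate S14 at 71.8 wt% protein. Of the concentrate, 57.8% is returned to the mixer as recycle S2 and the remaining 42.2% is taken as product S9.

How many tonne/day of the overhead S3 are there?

Overall protein balance (none leaves overhead): protein in fresh feed = protein in product, i.e. 1640×0.156 = (1−0.578)·S14·0.718.
S14 = 255.84/(0.718×0.422) = 844.37 tonne/day.
Recycle S2 = 0.578×844.37 = 488.04 tonne/day.
Combined feed S12 = 1640 + 488.04 = 2128 tonne/day.
Overhead S3 = S12 − S14 = 2128 − 844.37 = 1283.7 tonne/day.

1284 tonne/day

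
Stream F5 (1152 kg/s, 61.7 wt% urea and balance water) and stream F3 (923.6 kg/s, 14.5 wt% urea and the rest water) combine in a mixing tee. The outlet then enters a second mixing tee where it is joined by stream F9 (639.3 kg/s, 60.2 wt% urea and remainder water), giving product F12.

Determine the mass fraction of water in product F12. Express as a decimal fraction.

0.5471

Overall, product flow = 2714.9 kg/s.
water in = 1152×0.383 + 923.6×0.855 + 639.3×0.398 = 1485.3 kg/s.
water fraction in F12 = 0.5471.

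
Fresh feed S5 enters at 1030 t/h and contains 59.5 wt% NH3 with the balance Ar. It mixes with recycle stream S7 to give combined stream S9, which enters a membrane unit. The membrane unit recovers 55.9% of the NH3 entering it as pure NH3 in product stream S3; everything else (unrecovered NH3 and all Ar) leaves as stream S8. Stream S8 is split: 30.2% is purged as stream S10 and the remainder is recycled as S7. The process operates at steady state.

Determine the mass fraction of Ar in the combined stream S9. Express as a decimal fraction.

0.609

Ar enters only via S5 and leaves only via the purge: 1030×0.405 = 0.302×(Ar in S8), and the membrane unit passes all Ar, so Ar in S9 = Ar in S8 = 1381.3 t/h.
NH3 in S9: m_A = 1030×0.595 + (1−0.302)·(1−0.559)·m_A, so m_A = 612.85/0.6922 = 885.39 t/h.
S9 = 885.39 + 1381.3 = 2266.7 t/h.
Ar fraction in S9 = 1381.3/2266.7 = 0.609.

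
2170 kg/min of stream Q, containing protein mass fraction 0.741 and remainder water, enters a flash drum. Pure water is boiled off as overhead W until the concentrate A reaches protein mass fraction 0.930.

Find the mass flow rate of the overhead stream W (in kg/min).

441 kg/min

protein is conserved: 2170×0.741 = 1608 kg/min all reports to the concentrate.
Concentrate = 1608/(target fraction) = 1729 kg/min.
Overhead = 2170 − 1729 = 441 kg/min.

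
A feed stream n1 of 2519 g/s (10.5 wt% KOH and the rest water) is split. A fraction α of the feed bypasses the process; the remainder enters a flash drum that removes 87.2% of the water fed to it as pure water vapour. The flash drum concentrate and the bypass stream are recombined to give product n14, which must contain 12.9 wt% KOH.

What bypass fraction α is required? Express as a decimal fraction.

All 2519×0.105 = 264.5 g/s of KOH reaches n14, so n14 = 264.5/0.129 = 2050.3 g/s and vapour = 468.65 g/s.
The evaporator receives (1−α)·2519 of feed at 0.895 water and removes 0.872 of that water:
0.872×0.895×(1−α)×2519 = 468.65
(1−α) = 468.65/1965.9 = 0.2384;  α = 0.7616.

0.762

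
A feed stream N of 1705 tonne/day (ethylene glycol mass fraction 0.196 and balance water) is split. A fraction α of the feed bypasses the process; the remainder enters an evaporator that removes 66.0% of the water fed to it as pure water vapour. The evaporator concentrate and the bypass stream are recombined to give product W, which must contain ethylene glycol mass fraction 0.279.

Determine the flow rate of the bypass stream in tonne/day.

749.1 tonne/day

All 1705×0.196 = 334.18 tonne/day of ethylene glycol reaches W, so W = 334.18/0.279 = 1197.8 tonne/day and vapour = 507.22 tonne/day.
The evaporator receives (1−α)·1705 of feed at 0.804 water and removes 0.660 of that water:
0.660×0.804×(1−α)×1705 = 507.22
(1−α) = 507.22/904.74 = 0.5606;  α = 0.4394.
Bypass flow = 0.4394×1705 = 749.13 tonne/day.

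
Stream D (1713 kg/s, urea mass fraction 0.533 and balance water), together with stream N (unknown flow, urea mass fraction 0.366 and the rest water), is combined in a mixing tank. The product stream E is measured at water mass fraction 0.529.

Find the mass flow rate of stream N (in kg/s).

Let N be the unknown flow. Total out = 1713 + N.
water balance: 799.97 + 0.634·N = 0.529·(1713 + N)
(0.634 − 0.529)·N = 0.529×1713 − 799.97 = 106.21
N = 106.21 / 0.105 = 1011.5 kg/s

1011 kg/s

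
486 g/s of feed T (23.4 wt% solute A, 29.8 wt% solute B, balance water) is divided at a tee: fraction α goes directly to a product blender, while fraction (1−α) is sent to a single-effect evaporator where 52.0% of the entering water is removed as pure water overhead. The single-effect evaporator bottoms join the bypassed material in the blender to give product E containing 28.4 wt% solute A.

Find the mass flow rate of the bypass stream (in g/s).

All 486×0.234 = 113.72 g/s of solute A reaches E, so E = 113.72/0.284 = 400.44 g/s and vapour = 85.563 g/s.
The evaporator receives (1−α)·486 of feed at 0.468 water and removes 0.520 of that water:
0.520×0.468×(1−α)×486 = 85.563
(1−α) = 85.563/118.27 = 0.7234;  α = 0.2766.
Bypass flow = 0.2766×486 = 134.41 g/s.

134.4 g/s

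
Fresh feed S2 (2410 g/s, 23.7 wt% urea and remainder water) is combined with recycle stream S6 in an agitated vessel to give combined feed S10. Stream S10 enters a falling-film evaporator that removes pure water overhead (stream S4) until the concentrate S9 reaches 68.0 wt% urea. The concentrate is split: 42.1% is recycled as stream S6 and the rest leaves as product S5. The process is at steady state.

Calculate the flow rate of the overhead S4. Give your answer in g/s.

1570 g/s

Overall urea balance (none leaves overhead): urea in fresh feed = urea in product, i.e. 2410×0.237 = (1−0.421)·S9·0.680.
S9 = 571.17/(0.680×0.579) = 1450.7 g/s.
Recycle S6 = 0.421×1450.7 = 610.75 g/s.
Combined feed S10 = 2410 + 610.75 = 3020.7 g/s.
Overhead S4 = S10 − S9 = 3020.7 − 1450.7 = 1570 g/s.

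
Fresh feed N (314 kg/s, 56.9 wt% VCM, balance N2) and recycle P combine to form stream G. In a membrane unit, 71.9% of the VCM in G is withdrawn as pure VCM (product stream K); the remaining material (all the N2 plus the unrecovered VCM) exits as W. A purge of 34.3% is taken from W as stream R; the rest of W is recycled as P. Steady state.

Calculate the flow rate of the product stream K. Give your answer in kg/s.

VCM in G: m_A = 314×0.569 + (1−0.343)·(1−0.719)·m_A, so m_A = 178.67/0.8154 = 219.12 kg/s.
Product K = 0.719×219.12 = 157.55 kg/s.

157.5 kg/s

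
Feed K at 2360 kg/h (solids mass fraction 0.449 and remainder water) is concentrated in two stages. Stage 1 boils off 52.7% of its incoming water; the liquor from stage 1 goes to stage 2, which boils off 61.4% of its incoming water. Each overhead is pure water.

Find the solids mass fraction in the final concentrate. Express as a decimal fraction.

water in feed = 2360×0.551 = 1300.4 kg/h.
After stage 1: water left = (1−0.527)×1300.4 = 615.07; stream total = 1674.7 kg/h.
After stage 2: water left = (1−0.614)×615.07 = 237.42; final concentrate = 1297.1 kg/h.
solids fraction = 1059.6/1297.1 = 0.817.

0.817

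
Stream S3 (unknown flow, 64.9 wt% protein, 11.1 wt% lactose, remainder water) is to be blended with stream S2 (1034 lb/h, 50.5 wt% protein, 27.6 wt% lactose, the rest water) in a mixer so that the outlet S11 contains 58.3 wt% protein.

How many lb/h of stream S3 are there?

Let S3 be the unknown flow. Total out = 1034 + S3.
protein balance: 522.17 + 0.649·S3 = 0.583·(1034 + S3)
(0.649 − 0.583)·S3 = 0.583×1034 − 522.17 = 80.652
S3 = 80.652 / 0.066 = 1222 lb/h

1222 lb/h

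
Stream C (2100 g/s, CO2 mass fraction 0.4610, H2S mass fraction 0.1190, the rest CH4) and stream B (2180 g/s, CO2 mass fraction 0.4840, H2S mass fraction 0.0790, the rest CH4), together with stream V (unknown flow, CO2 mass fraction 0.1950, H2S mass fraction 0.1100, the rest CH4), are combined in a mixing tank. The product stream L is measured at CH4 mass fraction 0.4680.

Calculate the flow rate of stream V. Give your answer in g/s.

Let V be the unknown flow. Total out = 4280 + V.
CH4 balance: 1834.7 + 0.695·V = 0.468·(4280 + V)
(0.695 − 0.468)·V = 0.468×4280 − 1834.7 = 168.38
V = 168.38 / 0.227 = 741.76 g/s

741.8 g/s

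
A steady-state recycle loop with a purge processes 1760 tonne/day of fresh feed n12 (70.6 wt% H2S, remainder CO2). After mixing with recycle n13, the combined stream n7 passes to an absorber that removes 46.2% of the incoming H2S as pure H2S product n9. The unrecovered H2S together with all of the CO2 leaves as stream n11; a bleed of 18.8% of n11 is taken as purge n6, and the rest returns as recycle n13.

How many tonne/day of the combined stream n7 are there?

4959 tonne/day

CO2 enters only via n12 and leaves only via the purge: 1760×0.294 = 0.188×(CO2 in n11), and the absorber passes all CO2, so CO2 in n7 = CO2 in n11 = 2752.3 tonne/day.
H2S in n7: m_A = 1760×0.706 + (1−0.188)·(1−0.462)·m_A, so m_A = 1242.6/0.5631 = 2206.5 tonne/day.
n7 = 2206.5 + 2752.3 = 4958.8 tonne/day.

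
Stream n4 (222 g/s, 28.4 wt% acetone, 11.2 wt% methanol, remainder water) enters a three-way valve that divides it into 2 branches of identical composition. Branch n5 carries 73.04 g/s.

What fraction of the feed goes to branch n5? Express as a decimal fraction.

Fraction to n5 = 73.04/222 = 0.3290.

0.329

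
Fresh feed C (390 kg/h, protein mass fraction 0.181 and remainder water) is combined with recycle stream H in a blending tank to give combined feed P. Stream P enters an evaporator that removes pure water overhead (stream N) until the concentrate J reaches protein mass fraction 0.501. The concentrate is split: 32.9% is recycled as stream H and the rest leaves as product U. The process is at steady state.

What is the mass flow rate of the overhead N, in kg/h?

249.1 kg/h

Overall protein balance (none leaves overhead): protein in fresh feed = protein in product, i.e. 390×0.181 = (1−0.329)·J·0.501.
J = 70.59/(0.501×0.671) = 209.98 kg/h.
Recycle H = 0.329×209.98 = 69.084 kg/h.
Combined feed P = 390 + 69.084 = 459.08 kg/h.
Overhead N = P − J = 459.08 − 209.98 = 249.1 kg/h.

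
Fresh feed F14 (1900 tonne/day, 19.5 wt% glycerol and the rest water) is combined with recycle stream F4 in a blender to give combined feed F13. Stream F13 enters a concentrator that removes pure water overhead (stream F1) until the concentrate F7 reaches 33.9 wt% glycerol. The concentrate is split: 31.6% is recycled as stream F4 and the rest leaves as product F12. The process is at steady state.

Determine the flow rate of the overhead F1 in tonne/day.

Overall glycerol balance (none leaves overhead): glycerol in fresh feed = glycerol in product, i.e. 1900×0.195 = (1−0.316)·F7·0.339.
F7 = 370.5/(0.339×0.684) = 1597.8 tonne/day.
Recycle F4 = 0.316×1597.8 = 504.92 tonne/day.
Combined feed F13 = 1900 + 504.92 = 2404.9 tonne/day.
Overhead F1 = F13 − F7 = 2404.9 − 1597.8 = 807.08 tonne/day.

807.1 tonne/day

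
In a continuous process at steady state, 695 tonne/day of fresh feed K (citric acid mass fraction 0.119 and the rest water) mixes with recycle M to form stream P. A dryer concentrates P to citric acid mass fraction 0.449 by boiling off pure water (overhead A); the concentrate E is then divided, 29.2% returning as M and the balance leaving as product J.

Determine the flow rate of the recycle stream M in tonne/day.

Overall citric acid balance (none leaves overhead): citric acid in fresh feed = citric acid in product, i.e. 695×0.119 = (1−0.292)·E·0.449.
E = 82.705/(0.449×0.708) = 260.17 tonne/day.
Recycle M = 0.292×260.17 = 75.969 tonne/day.

75.97 tonne/day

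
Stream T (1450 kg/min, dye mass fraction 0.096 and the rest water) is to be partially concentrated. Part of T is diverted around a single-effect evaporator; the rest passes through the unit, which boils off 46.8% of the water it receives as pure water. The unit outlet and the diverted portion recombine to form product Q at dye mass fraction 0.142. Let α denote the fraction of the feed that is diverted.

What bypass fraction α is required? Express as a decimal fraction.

0.234

All 1450×0.096 = 139.2 kg/min of dye reaches Q, so Q = 139.2/0.142 = 980.28 kg/min and vapour = 469.72 kg/min.
The evaporator receives (1−α)·1450 of feed at 0.904 water and removes 0.468 of that water:
0.468×0.904×(1−α)×1450 = 469.72
(1−α) = 469.72/613.45 = 0.7657;  α = 0.2343.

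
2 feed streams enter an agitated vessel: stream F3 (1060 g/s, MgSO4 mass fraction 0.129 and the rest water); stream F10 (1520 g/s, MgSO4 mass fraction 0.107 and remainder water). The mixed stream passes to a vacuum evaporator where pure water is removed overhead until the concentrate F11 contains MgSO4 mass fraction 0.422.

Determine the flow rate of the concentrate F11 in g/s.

MgSO4 entering = 1060×0.129 + 1520×0.107 = 299.38 g/s.
All MgSO4 reports to F11, so F11 = 299.38/0.422 = 709.43 g/s.

709.4 g/s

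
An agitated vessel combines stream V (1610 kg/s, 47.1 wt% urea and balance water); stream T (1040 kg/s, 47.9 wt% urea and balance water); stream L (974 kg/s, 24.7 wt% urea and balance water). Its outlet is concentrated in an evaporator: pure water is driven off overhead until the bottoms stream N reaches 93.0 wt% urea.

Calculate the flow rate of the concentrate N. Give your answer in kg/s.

1610 kg/s

urea entering = 1610×0.471 + 1040×0.479 + 974×0.247 = 1497 kg/s.
All urea reports to N, so N = 1497/0.930 = 1609.7 kg/s.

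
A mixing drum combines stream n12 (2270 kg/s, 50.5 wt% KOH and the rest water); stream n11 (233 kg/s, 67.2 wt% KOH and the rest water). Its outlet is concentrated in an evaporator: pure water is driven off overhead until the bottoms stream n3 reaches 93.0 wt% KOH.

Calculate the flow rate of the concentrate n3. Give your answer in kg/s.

1401 kg/s

KOH entering = 2270×0.505 + 233×0.672 = 1302.9 kg/s.
All KOH reports to n3, so n3 = 1302.9/0.930 = 1401 kg/s.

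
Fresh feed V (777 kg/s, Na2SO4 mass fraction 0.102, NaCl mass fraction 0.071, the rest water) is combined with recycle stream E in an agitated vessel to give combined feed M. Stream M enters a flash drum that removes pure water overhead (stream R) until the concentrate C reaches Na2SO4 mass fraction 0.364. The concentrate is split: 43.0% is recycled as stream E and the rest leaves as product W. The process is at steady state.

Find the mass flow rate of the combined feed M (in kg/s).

941.3 kg/s

Overall Na2SO4 balance (none leaves overhead): Na2SO4 in fresh feed = Na2SO4 in product, i.e. 777×0.102 = (1−0.430)·C·0.364.
C = 79.254/(0.364×0.570) = 381.98 kg/s.
Recycle E = 0.430×381.98 = 164.25 kg/s.
Combined feed M = 777 + 164.25 = 941.25 kg/s.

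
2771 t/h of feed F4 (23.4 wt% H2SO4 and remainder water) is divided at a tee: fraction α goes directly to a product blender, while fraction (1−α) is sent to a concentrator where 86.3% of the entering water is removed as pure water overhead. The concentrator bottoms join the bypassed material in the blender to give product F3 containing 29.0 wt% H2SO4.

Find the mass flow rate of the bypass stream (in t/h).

1962 t/h

All 2771×0.234 = 648.41 t/h of H2SO4 reaches F3, so F3 = 648.41/0.290 = 2235.9 t/h and vapour = 535.09 t/h.
The evaporator receives (1−α)·2771 of feed at 0.766 water and removes 0.863 of that water:
0.863×0.766×(1−α)×2771 = 535.09
(1−α) = 535.09/1831.8 = 0.2921;  α = 0.7079.
Bypass flow = 0.7079×2771 = 1961.6 t/h.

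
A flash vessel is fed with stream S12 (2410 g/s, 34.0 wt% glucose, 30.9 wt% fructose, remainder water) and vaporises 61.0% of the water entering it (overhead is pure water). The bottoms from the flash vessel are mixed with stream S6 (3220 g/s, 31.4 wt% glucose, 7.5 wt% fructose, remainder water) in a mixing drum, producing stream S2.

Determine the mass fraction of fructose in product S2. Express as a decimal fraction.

Vapour removed = 0.610×0.351×2410 = 516.01 g/s; concentrate = 1894 g/s.
fructose reaching the mixer = 744.69 (from concentrate) + 3220×0.075 = 986.19 g/s.
Product flow = 1894 + 3220 = 5114 g/s; fructose fraction = 0.193.

0.193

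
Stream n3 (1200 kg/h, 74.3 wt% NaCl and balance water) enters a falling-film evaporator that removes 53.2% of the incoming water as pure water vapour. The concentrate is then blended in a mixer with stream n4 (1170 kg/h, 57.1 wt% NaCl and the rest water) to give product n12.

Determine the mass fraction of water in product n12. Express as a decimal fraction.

0.293

Vapour removed = 0.532×0.257×1200 = 164.07 kg/h; concentrate = 1035.9 kg/h.
water reaching the mixer = 144.33 (from concentrate) + 1170×0.429 = 646.26 kg/h.
Product flow = 1035.9 + 1170 = 2205.9 kg/h; water fraction = 0.293.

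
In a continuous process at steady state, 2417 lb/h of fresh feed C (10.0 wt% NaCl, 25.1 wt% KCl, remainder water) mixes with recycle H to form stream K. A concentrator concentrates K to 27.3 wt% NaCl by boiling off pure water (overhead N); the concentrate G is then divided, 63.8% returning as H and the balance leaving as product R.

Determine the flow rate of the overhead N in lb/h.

Overall NaCl balance (none leaves overhead): NaCl in fresh feed = NaCl in product, i.e. 2417×0.100 = (1−0.638)·G·0.273.
G = 241.7/(0.273×0.362) = 2445.7 lb/h.
Recycle H = 0.638×2445.7 = 1560.4 lb/h.
Combined feed K = 2417 + 1560.4 = 3977.4 lb/h.
Overhead N = K − G = 3977.4 − 2445.7 = 1531.7 lb/h.

1532 lb/h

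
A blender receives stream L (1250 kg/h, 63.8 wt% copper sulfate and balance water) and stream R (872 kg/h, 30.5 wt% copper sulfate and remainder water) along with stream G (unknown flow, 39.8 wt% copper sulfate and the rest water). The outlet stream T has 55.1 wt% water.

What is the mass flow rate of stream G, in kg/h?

2170 kg/h

Let G be the unknown flow. Total out = 2122 + G.
water balance: 1058.5 + 0.602·G = 0.551·(2122 + G)
(0.602 − 0.551)·G = 0.551×2122 − 1058.5 = 110.68
G = 110.68 / 0.051 = 2170.2 kg/h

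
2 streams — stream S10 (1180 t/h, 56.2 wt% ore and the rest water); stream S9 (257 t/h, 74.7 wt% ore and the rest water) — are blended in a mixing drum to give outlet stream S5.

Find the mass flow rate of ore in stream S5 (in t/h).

ore out = ore in = 1180×0.562 + 257×0.747 = 855.14 t/h.

855.1 t/h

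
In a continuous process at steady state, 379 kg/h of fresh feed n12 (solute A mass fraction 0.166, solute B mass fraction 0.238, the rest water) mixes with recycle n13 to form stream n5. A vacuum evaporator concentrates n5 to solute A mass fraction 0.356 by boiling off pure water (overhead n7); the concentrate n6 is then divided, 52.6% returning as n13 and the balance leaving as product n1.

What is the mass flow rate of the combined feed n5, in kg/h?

Overall solute A balance (none leaves overhead): solute A in fresh feed = solute A in product, i.e. 379×0.166 = (1−0.526)·n6·0.356.
n6 = 62.914/(0.356×0.474) = 372.84 kg/h.
Recycle n13 = 0.526×372.84 = 196.11 kg/h.
Combined feed n5 = 379 + 196.11 = 575.11 kg/h.

575.1 kg/h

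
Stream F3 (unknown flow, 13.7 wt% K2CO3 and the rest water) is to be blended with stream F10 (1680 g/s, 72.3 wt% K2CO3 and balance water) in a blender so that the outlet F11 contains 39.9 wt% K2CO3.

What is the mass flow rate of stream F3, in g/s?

2078 g/s

Let F3 be the unknown flow. Total out = 1680 + F3.
K2CO3 balance: 1214.6 + 0.137·F3 = 0.399·(1680 + F3)
(0.137 − 0.399)·F3 = 0.399×1680 − 1214.6 = -544.32
F3 = -544.32 / -0.262 = 2077.6 g/s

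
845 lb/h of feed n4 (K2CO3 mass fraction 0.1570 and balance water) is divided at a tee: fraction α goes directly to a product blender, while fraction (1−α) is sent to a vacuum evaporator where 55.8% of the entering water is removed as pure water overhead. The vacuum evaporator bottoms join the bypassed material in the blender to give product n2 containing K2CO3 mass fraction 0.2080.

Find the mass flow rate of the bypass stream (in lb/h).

404.5 lb/h

All 845×0.157 = 132.66 lb/h of K2CO3 reaches n2, so n2 = 132.66/0.208 = 637.81 lb/h and vapour = 207.19 lb/h.
The evaporator receives (1−α)·845 of feed at 0.843 water and removes 0.558 of that water:
0.558×0.843×(1−α)×845 = 207.19
(1−α) = 207.19/397.48 = 0.5212;  α = 0.4788.
Bypass flow = 0.4788×845 = 404.54 lb/h.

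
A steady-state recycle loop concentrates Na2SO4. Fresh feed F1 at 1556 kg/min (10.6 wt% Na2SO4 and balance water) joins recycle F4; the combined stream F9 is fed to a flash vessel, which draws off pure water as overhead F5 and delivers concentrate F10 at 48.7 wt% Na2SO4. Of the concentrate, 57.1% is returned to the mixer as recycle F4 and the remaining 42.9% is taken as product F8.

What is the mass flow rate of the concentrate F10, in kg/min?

Overall Na2SO4 balance (none leaves overhead): Na2SO4 in fresh feed = Na2SO4 in product, i.e. 1556×0.106 = (1−0.571)·F10·0.487.
F10 = 164.94/(0.487×0.429) = 789.46 kg/min.

789.5 kg/min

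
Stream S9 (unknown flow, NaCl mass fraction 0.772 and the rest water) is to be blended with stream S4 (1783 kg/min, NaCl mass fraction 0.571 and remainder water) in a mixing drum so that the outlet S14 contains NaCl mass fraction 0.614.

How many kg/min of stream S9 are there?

485.2 kg/min

Let S9 be the unknown flow. Total out = 1783 + S9.
NaCl balance: 1018.1 + 0.772·S9 = 0.614·(1783 + S9)
(0.772 − 0.614)·S9 = 0.614×1783 − 1018.1 = 76.669
S9 = 76.669 / 0.158 = 485.25 kg/min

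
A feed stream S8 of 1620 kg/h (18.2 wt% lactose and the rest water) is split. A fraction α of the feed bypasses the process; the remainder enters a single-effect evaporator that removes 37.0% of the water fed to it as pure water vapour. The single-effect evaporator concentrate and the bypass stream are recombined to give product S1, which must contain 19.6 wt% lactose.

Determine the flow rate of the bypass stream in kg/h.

1238 kg/h

All 1620×0.182 = 294.84 kg/h of lactose reaches S1, so S1 = 294.84/0.196 = 1504.3 kg/h and vapour = 115.71 kg/h.
The evaporator receives (1−α)·1620 of feed at 0.818 water and removes 0.370 of that water:
0.370×0.818×(1−α)×1620 = 115.71
(1−α) = 115.71/490.31 = 0.2360;  α = 0.7640.
Bypass flow = 0.7640×1620 = 1237.7 kg/h.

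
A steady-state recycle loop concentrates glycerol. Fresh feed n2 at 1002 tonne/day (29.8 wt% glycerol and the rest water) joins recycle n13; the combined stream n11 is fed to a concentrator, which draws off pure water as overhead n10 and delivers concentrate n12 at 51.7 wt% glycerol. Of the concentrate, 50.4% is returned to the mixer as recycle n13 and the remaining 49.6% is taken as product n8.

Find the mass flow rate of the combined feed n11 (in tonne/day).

1589 tonne/day

Overall glycerol balance (none leaves overhead): glycerol in fresh feed = glycerol in product, i.e. 1002×0.298 = (1−0.504)·n12·0.517.
n12 = 298.6/(0.517×0.496) = 1164.4 tonne/day.
Recycle n13 = 0.504×1164.4 = 586.87 tonne/day.
Combined feed n11 = 1002 + 586.87 = 1588.9 tonne/day.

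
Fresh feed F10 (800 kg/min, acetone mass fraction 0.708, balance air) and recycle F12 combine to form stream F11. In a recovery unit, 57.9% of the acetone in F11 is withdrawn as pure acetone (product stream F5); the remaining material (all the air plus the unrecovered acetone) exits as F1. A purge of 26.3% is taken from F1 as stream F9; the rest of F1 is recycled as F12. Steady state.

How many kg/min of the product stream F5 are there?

475.5 kg/min

acetone in F11: m_A = 800×0.708 + (1−0.263)·(1−0.579)·m_A, so m_A = 566.4/0.6897 = 821.2 kg/min.
Product F5 = 0.579×821.2 = 475.47 kg/min.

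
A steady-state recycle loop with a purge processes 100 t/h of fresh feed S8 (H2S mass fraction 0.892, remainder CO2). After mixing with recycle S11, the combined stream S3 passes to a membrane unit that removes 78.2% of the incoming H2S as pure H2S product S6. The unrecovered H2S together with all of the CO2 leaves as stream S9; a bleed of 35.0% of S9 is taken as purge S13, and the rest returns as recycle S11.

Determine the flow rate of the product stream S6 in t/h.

81.27 t/h

H2S in S3: m_A = 100×0.892 + (1−0.350)·(1−0.782)·m_A, so m_A = 89.2/0.8583 = 103.93 t/h.
Product S6 = 0.782×103.93 = 81.27 t/h.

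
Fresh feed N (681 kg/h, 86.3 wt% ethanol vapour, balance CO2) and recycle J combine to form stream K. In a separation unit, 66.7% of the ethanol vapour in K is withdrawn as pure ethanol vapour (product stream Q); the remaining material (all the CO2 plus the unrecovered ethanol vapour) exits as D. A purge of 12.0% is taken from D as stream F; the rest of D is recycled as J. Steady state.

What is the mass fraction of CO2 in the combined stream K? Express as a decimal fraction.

0.4833

CO2 enters only via N and leaves only via the purge: 681×0.137 = 0.120×(CO2 in D), and the separation unit passes all CO2, so CO2 in K = CO2 in D = 777.48 kg/h.
ethanol vapour in K: m_A = 681×0.863 + (1−0.120)·(1−0.667)·m_A, so m_A = 587.7/0.7070 = 831.31 kg/h.
K = 831.31 + 777.48 = 1608.8 kg/h.
CO2 fraction in K = 777.48/1608.8 = 0.4833.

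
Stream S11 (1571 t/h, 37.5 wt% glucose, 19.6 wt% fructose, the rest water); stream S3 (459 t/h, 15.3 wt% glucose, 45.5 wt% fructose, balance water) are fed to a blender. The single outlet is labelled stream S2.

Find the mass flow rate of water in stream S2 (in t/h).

853.9 t/h

water out = water in = 1571×0.429 + 459×0.392 = 853.89 t/h.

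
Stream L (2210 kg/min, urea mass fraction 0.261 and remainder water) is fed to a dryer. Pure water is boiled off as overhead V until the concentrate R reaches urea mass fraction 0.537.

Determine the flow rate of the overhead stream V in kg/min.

1136 kg/min

urea is conserved: 2210×0.261 = 576.81 kg/min all reports to the concentrate.
Concentrate = 576.81/(target fraction) = 1074.1 kg/min.
Overhead = 2210 − 1074.1 = 1135.9 kg/min.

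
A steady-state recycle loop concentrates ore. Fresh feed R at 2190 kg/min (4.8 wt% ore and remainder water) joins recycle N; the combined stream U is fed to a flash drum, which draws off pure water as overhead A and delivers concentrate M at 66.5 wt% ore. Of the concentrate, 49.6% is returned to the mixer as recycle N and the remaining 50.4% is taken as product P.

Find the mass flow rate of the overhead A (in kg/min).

2032 kg/min

Overall ore balance (none leaves overhead): ore in fresh feed = ore in product, i.e. 2190×0.048 = (1−0.496)·M·0.665.
M = 105.12/(0.665×0.504) = 313.64 kg/min.
Recycle N = 0.496×313.64 = 155.57 kg/min.
Combined feed U = 2190 + 155.57 = 2345.6 kg/min.
Overhead A = U − M = 2345.6 − 313.64 = 2031.9 kg/min.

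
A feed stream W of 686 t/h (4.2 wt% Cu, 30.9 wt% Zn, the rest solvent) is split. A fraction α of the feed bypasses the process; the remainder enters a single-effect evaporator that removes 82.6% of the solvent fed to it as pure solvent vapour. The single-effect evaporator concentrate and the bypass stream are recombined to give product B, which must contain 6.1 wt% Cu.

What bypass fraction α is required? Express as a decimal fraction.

All 686×0.042 = 28.812 t/h of Cu reaches B, so B = 28.812/0.061 = 472.33 t/h and vapour = 213.67 t/h.
The evaporator receives (1−α)·686 of feed at 0.649 solvent and removes 0.826 of that solvent:
0.826×0.649×(1−α)×686 = 213.67
(1−α) = 213.67/367.75 = 0.5810;  α = 0.4190.

0.419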